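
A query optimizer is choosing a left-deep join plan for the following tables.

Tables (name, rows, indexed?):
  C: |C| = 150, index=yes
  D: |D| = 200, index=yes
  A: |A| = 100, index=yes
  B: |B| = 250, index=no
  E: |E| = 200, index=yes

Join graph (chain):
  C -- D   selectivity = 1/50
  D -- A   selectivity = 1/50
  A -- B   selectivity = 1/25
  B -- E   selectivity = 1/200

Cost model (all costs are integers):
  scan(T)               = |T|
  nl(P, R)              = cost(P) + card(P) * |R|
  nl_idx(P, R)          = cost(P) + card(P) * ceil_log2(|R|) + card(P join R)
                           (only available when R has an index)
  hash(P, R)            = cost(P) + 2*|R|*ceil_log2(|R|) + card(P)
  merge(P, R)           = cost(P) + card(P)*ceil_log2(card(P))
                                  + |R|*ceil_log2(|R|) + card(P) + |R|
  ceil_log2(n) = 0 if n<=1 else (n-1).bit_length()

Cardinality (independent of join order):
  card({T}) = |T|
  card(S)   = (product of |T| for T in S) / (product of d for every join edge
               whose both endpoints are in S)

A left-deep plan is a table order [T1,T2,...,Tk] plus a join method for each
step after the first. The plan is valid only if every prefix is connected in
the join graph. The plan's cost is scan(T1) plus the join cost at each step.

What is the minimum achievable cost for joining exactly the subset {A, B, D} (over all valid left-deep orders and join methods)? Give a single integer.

Selinger DP over subsets of {A,B,D}:
  {D}: scan cost=200, card=200
  {A}: scan cost=100, card=100
  {B}: scan cost=250, card=250
  {AD}: card=400; try (D,nl_idx)→1300, (A,hash)→1800, (A,nl_idx)→2000, (D,merge)→2700, (A,merge)→2800, (D,hash)→3400 …(+2); best=1300 via (D,nl_idx)
  {AB}: card=1000; try (A,hash)→1900, (A,nl_idx)→3000, (B,merge)→3150, (A,merge)→3300, (B,hash)→4200, (B,nl)→25100 …(+1); best=1900 via (A,hash)
  {ABD}: card=4000; try (B,hash)→5700, (D,hash)→6100, (B,merge)→7550, (D,nl_idx)→13900, (D,merge)→14700, (B,nl)→101300 …(+1); best=5700 via (B,hash)

5700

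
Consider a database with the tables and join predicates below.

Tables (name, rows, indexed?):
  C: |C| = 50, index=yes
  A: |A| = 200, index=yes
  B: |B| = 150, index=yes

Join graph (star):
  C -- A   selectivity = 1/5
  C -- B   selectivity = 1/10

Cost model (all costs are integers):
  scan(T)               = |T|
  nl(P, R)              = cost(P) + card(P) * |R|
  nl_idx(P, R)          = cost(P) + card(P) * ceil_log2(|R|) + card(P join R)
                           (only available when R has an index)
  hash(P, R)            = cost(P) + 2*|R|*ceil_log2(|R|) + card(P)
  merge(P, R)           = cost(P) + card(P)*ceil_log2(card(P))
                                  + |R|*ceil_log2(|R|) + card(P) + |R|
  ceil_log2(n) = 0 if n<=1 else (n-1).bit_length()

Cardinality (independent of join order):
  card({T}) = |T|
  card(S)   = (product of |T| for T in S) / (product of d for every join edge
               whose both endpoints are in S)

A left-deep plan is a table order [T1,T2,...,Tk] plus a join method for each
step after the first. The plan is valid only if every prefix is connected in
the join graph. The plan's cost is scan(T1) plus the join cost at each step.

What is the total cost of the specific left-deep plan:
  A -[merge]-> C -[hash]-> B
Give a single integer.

step 1: scan A: cost=200, card=200
step 2: join C via merge
    card(P join C) = 200*50/(5) = 2000
    cost = 200 + 200*8 + 50*6 + 200 + 50 = 2350
step 3: join B via hash
    card(P join B) = 2000*150/(10) = 30000
    cost = 2350 + 2*150*8 + 2000 = 6750

6750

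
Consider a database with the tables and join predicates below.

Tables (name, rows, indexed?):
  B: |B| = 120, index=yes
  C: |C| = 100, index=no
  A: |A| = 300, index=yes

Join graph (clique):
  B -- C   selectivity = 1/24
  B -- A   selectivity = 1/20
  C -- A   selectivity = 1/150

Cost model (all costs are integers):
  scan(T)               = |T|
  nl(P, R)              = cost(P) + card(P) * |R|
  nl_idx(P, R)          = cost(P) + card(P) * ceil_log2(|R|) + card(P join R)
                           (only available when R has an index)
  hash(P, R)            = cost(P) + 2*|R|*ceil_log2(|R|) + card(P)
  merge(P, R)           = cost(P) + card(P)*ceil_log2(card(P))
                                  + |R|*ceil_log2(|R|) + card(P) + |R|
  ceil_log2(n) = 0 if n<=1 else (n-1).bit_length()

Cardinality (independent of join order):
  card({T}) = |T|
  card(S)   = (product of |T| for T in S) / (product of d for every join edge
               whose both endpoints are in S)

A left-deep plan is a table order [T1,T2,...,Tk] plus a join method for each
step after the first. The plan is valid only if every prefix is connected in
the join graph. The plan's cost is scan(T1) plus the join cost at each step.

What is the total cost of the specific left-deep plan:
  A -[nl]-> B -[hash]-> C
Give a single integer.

39500

step 1: scan A: cost=300, card=300
step 2: join B via nl
    card(P join B) = 300*120/(20) = 1800
    cost = 300 + 300*120 = 36300
step 3: join C via hash
    card(P join C) = 1800*100/(24*150) = 50
    cost = 36300 + 2*100*7 + 1800 = 39500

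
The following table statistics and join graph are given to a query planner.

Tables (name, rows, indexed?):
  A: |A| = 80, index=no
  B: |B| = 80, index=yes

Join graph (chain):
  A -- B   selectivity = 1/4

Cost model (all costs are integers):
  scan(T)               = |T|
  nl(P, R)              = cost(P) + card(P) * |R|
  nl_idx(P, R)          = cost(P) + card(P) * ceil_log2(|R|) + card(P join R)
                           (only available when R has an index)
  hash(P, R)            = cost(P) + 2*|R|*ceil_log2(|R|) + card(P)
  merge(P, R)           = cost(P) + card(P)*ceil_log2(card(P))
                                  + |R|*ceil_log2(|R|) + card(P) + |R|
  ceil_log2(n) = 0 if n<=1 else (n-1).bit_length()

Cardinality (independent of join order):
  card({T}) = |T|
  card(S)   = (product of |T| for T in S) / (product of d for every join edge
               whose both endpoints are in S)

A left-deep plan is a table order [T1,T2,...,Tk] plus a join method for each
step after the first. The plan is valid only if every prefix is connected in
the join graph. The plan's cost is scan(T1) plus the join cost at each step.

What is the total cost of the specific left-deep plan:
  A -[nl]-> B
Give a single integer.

step 1: scan A: cost=80, card=80
step 2: join B via nl
    card(P join B) = 80*80/(4) = 1600
    cost = 80 + 80*80 = 6480

6480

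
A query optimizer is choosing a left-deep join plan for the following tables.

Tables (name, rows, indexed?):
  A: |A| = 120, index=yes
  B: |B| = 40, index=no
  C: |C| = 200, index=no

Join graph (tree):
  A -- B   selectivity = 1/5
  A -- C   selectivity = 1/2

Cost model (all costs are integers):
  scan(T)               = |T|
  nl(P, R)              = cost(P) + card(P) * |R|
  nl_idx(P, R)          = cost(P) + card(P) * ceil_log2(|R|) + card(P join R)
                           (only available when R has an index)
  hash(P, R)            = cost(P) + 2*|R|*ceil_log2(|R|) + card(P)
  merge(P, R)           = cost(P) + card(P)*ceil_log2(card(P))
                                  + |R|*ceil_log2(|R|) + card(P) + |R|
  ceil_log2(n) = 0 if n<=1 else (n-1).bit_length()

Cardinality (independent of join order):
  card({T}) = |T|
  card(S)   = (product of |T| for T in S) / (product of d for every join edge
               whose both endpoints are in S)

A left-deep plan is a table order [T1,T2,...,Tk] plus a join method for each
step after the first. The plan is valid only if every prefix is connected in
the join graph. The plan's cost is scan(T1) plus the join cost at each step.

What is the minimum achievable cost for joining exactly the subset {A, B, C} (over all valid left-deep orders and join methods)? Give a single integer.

4880

Selinger DP over subsets of {A,B,C}:
  {A}: scan cost=120, card=120
  {B}: scan cost=40, card=40
  {C}: scan cost=200, card=200
  {AB}: card=960; try (B,hash)→720, (A,merge)→1280, (A,nl_idx)→1280, (B,merge)→1360, (A,hash)→1760, (A,nl)→4840 …(+1); best=720 via (B,hash)
  {AC}: card=12000; try (A,hash)→2080, (C,merge)→2880, (A,merge)→2960, (C,hash)→3440, (A,nl_idx)→13600, (C,nl)→24120 …(+1); best=2080 via (A,hash)
  {ABC}: card=96000; try (C,hash)→4880, (C,merge)→13080, (B,hash)→14560, (B,merge)→182360, (C,nl)→192720, (B,nl)→482080; best=4880 via (C,hash)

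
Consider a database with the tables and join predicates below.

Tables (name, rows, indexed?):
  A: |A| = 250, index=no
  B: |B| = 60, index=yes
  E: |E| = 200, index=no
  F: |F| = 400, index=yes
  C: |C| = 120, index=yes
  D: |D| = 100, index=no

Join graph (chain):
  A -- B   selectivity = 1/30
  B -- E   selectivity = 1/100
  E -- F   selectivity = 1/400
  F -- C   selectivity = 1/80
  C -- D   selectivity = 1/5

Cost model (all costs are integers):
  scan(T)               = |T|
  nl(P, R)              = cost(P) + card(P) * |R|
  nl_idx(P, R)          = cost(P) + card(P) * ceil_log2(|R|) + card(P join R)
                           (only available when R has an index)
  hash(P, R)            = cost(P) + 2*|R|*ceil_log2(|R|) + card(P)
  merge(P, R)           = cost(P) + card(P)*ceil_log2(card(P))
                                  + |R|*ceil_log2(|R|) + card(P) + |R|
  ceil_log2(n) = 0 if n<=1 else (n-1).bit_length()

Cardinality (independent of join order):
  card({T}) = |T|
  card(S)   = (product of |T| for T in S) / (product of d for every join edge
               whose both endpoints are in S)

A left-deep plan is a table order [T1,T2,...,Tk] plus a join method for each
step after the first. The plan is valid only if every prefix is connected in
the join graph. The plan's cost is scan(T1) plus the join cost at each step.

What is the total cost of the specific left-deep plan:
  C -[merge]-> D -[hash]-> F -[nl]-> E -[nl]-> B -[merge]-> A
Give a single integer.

2820530

step 1: scan C: cost=120, card=120
step 2: join D via merge
    card(P join D) = 120*100/(5) = 2400
    cost = 120 + 120*7 + 100*7 + 120 + 100 = 1880
step 3: join F via hash
    card(P join F) = 2400*400/(80) = 12000
    cost = 1880 + 2*400*9 + 2400 = 11480
step 4: join E via nl
    card(P join E) = 12000*200/(400) = 6000
    cost = 11480 + 12000*200 = 2411480
step 5: join B via nl
    card(P join B) = 6000*60/(100) = 3600
    cost = 2411480 + 6000*60 = 2771480
step 6: join A via merge
    card(P join A) = 3600*250/(30) = 30000
    cost = 2771480 + 3600*12 + 250*8 + 3600 + 250 = 2820530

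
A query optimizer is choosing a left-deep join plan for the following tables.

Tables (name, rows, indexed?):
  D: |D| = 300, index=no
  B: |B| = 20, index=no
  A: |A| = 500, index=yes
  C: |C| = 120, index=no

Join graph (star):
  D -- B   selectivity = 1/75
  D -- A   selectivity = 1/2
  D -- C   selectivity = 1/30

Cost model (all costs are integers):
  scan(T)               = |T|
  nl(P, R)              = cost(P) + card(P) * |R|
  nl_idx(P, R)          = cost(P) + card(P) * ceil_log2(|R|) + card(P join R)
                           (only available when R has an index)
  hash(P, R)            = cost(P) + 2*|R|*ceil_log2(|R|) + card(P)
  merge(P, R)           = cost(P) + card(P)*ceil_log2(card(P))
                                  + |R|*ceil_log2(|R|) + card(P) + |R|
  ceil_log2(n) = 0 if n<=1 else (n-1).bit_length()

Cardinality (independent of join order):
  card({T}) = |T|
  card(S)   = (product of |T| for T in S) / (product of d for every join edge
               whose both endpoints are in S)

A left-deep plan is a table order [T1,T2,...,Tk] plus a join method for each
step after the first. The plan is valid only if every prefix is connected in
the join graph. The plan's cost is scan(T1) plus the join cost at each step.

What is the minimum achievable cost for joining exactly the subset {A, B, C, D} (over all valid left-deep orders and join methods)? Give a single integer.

Selinger DP over subsets of {A,B,C,D}:
  {D}: scan cost=300, card=300
  {B}: scan cost=20, card=20
  {A}: scan cost=500, card=500
  {C}: scan cost=120, card=120
  {BD}: card=80; try (B,hash)→800, (D,merge)→3140, (B,merge)→3420, (D,hash)→5440, (D,nl)→6020, (B,nl)→6300; best=800 via (B,hash)
  {AD}: card=75000; try (D,hash)→6400, (A,merge)→8300, (D,merge)→8500, (A,hash)→9600, (A,nl_idx)→78000, (A,nl)→150300 …(+1); best=6400 via (D,hash)
  {CD}: card=1200; try (C,hash)→2280, (D,merge)→4080, (C,merge)→4260, (D,hash)→5640, (D,nl)→36120, (C,nl)→36300; best=2280 via (C,hash)
  {ABD}: card=20000; try (A,merge)→6440, (A,hash)→9880, (A,nl_idx)→21520, (A,nl)→40800, (B,hash)→81600, (B,merge)→1356520 …(+1); best=6440 via (A,merge)
  {BCD}: card=320; try (C,merge)→2400, (C,hash)→2560, (B,hash)→3680, (C,nl)→10400, (B,merge)→16800, (B,nl)→26280; best=2400 via (C,merge)
  {ACD}: card=300000; try (A,hash)→12480, (A,merge)→21680, (C,hash)→83080, (A,nl_idx)→313080, (A,nl)→602280, (C,merge)→1357360 …(+1); best=12480 via (A,hash)
  {ABCD}: card=80000; try (A,merge)→10600, (A,hash)→11720, (C,hash)→28120, (A,nl_idx)→85280, (A,nl)→162400, (B,hash)→312680 …(+4); best=10600 via (A,merge)

10600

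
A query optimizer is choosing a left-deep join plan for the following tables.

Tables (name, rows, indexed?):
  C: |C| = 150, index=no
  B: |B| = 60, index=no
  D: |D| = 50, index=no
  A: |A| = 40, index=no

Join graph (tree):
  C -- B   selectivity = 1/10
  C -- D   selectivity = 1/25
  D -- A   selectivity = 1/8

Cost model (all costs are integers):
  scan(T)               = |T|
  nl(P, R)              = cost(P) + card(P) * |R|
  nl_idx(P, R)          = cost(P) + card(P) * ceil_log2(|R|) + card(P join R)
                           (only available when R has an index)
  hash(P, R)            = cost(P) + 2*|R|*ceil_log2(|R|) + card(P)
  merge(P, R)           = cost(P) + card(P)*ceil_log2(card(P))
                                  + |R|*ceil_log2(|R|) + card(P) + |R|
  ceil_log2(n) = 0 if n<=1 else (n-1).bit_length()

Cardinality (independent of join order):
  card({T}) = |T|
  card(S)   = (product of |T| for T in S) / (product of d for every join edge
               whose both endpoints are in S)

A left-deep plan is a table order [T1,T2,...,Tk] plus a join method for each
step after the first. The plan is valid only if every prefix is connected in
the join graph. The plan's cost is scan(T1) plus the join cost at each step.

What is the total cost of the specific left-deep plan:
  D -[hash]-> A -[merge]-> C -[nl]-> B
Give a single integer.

94180

step 1: scan D: cost=50, card=50
step 2: join A via hash
    card(P join A) = 50*40/(8) = 250
    cost = 50 + 2*40*6 + 50 = 580
step 3: join C via merge
    card(P join C) = 250*150/(25) = 1500
    cost = 580 + 250*8 + 150*8 + 250 + 150 = 4180
step 4: join B via nl
    card(P join B) = 1500*60/(10) = 9000
    cost = 4180 + 1500*60 = 94180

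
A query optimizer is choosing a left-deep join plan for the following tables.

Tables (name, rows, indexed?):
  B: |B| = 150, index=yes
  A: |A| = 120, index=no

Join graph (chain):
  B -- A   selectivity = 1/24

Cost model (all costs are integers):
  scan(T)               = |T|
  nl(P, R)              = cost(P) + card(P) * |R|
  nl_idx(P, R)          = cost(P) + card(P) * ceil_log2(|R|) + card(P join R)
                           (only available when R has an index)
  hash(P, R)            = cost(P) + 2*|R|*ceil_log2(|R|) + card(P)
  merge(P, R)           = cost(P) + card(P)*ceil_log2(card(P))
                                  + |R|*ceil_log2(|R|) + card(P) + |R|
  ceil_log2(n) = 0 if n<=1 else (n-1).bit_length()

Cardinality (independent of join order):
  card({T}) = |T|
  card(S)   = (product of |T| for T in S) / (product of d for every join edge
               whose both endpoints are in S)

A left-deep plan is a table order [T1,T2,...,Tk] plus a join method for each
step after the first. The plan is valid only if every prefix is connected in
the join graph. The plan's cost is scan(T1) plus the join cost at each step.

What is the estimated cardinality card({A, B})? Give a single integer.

Tables in S: A(120), B(150)
Edges inside S: B-A(d=24)
numerator = 120 * 150 = 18000
denominator = 24 = 24
card(S) = 18000 / 24 = 750

750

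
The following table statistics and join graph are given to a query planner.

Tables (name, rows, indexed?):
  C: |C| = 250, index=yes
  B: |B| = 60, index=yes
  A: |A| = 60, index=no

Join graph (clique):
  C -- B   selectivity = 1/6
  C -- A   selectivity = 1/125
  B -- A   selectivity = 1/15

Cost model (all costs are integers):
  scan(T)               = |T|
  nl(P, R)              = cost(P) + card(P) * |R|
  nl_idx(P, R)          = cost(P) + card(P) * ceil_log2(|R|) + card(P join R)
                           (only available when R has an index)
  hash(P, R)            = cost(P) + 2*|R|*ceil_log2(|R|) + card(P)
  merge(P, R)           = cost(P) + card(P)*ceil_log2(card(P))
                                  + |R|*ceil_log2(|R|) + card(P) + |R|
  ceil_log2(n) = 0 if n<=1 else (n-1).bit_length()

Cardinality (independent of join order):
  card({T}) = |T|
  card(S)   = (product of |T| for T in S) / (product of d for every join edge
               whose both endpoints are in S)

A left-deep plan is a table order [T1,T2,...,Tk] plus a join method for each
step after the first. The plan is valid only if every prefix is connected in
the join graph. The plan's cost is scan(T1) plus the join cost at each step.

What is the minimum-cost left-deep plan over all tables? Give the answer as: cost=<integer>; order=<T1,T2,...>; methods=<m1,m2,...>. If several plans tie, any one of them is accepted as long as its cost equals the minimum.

Selinger DP (subsets sized 1..n):
  {C}: scan cost=250, card=250
  {B}: scan cost=60, card=60
  {A}: scan cost=60, card=60
  {BC}: card=2500; try (B,hash)→1220, (C,merge)→2730, (B,merge)→2920, (C,nl_idx)→3040, (C,hash)→4120, (B,nl_idx)→4250 …(+2); best=1220 via (B,hash)
  {AC}: card=120; try (C,nl_idx)→660, (A,hash)→1220, (C,merge)→2730, (A,merge)→2920, (C,hash)→4120, (C,nl)→15060 …(+1); best=660 via (C,nl_idx)
  {AB}: card=240; try (B,nl_idx)→660, (B,hash)→840, (A,hash)→840, (B,merge)→900, (A,merge)→900, (B,nl)→3660 …(+1); best=660 via (B,nl_idx)
  {ABC}: card=80; try (B,nl_idx)→1460, (B,hash)→1500, (B,merge)→2040, (C,nl_idx)→2660, (A,hash)→4440, (C,hash)→4900 …(+5); best=1460 via (B,nl_idx)

cost=1460; order=A,C,B; methods=nl_idx,nl_idx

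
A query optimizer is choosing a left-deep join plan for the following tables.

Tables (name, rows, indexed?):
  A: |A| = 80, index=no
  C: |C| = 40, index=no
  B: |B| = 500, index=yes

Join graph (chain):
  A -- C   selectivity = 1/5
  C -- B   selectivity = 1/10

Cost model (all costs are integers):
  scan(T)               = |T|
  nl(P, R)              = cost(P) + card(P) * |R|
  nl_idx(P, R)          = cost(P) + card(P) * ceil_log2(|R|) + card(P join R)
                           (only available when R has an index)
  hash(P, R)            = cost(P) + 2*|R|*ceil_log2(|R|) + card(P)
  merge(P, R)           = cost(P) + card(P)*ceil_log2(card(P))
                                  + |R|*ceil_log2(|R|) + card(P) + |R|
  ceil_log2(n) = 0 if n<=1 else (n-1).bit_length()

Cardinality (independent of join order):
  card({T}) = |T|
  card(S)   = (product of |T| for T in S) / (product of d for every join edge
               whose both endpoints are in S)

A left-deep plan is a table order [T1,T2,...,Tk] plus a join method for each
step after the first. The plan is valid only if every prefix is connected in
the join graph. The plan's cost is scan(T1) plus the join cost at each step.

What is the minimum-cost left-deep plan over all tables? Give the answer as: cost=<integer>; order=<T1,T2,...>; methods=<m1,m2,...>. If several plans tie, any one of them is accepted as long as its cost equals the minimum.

cost=4600; order=B,C,A; methods=hash,hash

Selinger DP (subsets sized 1..n):
  {A}: scan cost=80, card=80
  {C}: scan cost=40, card=40
  {B}: scan cost=500, card=500
  {AC}: card=640; try (C,hash)→640, (A,merge)→960, (C,merge)→1000, (A,hash)→1200, (A,nl)→3240, (C,nl)→3280; best=640 via (C,hash)
  {BC}: card=2000; try (C,hash)→1480, (B,nl_idx)→2400, (B,merge)→5320, (C,merge)→5780, (B,hash)→9080, (B,nl)→20040 …(+1); best=1480 via (C,hash)
  {ABC}: card=32000; try (A,hash)→4600, (B,hash)→10280, (B,merge)→12680, (A,merge)→26120, (B,nl_idx)→38400, (A,nl)→161480 …(+1); best=4600 via (A,hash)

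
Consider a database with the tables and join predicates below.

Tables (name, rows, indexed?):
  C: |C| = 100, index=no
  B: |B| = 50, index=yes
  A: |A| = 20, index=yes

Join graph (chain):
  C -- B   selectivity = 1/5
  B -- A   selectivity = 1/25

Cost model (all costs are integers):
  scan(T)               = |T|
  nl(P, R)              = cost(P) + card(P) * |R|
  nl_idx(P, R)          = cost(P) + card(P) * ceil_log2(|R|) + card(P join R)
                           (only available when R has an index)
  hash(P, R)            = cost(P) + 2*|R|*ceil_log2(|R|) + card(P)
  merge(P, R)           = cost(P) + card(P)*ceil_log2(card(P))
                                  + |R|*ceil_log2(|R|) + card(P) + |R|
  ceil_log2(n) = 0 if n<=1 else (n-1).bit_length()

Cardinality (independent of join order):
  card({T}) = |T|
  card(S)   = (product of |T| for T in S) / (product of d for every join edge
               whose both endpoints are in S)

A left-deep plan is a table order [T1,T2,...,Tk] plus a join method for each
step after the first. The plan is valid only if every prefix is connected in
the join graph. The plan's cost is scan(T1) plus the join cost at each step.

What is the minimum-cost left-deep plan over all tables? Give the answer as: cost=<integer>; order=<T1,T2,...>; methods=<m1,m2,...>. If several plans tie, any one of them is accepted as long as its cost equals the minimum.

Selinger DP (subsets sized 1..n):
  {C}: scan cost=100, card=100
  {B}: scan cost=50, card=50
  {A}: scan cost=20, card=20
  {BC}: card=1000; try (B,hash)→800, (C,merge)→1200, (B,merge)→1250, (C,hash)→1500, (B,nl_idx)→1700, (C,nl)→5050 …(+1); best=800 via (B,hash)
  {AB}: card=40; try (B,nl_idx)→180, (A,hash)→300, (A,nl_idx)→340, (B,merge)→490, (A,merge)→520, (B,hash)→640 …(+2); best=180 via (B,nl_idx)
  {ABC}: card=800; try (C,merge)→1260, (C,hash)→1620, (A,hash)→2000, (C,nl)→4180, (A,nl_idx)→6600, (A,merge)→11920 …(+1); best=1260 via (C,merge)

cost=1260; order=A,B,C; methods=nl_idx,merge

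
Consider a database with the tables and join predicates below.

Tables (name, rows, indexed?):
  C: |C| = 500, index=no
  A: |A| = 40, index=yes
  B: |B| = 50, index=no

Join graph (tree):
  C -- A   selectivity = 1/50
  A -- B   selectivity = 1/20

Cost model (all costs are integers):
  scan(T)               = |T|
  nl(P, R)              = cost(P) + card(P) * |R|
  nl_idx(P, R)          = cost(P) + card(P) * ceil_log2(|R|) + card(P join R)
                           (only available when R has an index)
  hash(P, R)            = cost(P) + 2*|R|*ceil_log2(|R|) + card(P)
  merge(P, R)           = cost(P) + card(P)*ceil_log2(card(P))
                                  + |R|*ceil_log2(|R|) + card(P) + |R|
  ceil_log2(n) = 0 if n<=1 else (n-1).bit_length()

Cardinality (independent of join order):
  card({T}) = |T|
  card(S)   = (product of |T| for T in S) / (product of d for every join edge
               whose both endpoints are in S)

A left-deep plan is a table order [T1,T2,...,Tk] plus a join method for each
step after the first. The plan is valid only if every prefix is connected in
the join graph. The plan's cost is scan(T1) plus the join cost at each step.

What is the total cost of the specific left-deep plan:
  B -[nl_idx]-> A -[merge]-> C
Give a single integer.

6250

step 1: scan B: cost=50, card=50
step 2: join A via nl_idx
    card(P join A) = 50*40/(20) = 100
    cost = 50 + 50*6 + 100 = 450
step 3: join C via merge
    card(P join C) = 100*500/(50) = 1000
    cost = 450 + 100*7 + 500*9 + 100 + 500 = 6250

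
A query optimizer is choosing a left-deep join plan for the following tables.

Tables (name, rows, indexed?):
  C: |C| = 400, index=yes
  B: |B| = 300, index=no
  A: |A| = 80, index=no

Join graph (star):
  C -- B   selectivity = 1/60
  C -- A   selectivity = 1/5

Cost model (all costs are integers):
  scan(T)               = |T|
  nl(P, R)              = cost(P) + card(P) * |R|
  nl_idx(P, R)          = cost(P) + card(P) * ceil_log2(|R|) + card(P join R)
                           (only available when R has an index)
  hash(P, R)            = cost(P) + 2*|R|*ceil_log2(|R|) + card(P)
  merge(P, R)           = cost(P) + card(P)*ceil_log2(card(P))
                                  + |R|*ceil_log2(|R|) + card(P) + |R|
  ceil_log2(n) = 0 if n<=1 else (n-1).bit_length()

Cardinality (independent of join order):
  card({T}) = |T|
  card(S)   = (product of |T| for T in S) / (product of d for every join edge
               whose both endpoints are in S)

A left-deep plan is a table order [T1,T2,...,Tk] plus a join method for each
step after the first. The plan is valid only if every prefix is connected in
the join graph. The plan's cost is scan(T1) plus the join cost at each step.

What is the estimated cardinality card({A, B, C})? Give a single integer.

32000

Tables in S: A(80), B(300), C(400)
Edges inside S: C-B(d=60), C-A(d=5)
numerator = 80 * 300 * 400 = 9600000
denominator = 60 * 5 = 300
card(S) = 9600000 / 300 = 32000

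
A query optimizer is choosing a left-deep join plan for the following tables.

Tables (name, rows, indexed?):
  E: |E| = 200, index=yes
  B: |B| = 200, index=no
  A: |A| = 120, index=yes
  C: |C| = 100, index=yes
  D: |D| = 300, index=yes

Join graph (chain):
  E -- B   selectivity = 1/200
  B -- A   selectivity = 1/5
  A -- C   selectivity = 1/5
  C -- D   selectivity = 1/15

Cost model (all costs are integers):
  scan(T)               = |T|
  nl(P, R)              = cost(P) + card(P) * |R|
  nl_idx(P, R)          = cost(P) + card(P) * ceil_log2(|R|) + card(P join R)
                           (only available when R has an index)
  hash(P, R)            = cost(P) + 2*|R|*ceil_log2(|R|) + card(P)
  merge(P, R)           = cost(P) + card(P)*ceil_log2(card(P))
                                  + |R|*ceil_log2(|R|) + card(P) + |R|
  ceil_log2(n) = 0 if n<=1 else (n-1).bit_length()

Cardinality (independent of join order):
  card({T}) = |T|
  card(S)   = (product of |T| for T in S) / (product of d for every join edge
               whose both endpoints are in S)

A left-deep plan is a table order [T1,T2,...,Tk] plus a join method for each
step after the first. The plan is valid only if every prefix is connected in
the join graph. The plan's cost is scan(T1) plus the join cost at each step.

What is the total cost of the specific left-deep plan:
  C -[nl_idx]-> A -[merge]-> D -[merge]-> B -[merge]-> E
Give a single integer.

step 1: scan C: cost=100, card=100
step 2: join A via nl_idx
    card(P join A) = 100*120/(5) = 2400
    cost = 100 + 100*7 + 2400 = 3200
step 3: join D via merge
    card(P join D) = 2400*300/(15) = 48000
    cost = 3200 + 2400*12 + 300*9 + 2400 + 300 = 37400
step 4: join B via merge
    card(P join B) = 48000*200/(5) = 1920000
    cost = 37400 + 48000*16 + 200*8 + 48000 + 200 = 855200
step 5: join E via merge
    card(P join E) = 1920000*200/(200) = 1920000
    cost = 855200 + 1920000*21 + 200*8 + 1920000 + 200 = 43097000

43097000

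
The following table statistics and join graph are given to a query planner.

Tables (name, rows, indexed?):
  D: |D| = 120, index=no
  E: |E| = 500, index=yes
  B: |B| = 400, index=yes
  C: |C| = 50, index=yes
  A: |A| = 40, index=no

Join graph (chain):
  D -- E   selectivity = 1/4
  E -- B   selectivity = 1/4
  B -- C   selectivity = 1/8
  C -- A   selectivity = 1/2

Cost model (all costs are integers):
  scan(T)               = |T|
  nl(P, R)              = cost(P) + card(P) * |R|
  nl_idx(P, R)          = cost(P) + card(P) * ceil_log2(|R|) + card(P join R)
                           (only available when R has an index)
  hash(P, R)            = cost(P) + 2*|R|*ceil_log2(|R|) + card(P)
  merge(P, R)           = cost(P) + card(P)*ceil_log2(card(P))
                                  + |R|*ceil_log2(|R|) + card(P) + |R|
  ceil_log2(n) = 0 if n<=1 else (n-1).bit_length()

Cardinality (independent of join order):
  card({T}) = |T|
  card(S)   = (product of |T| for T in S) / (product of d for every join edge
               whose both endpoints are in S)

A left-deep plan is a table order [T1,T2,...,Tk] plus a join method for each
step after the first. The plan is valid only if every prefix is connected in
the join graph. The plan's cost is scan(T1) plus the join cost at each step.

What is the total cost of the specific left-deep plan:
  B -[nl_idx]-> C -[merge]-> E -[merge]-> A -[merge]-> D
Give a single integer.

156294040

step 1: scan B: cost=400, card=400
step 2: join C via nl_idx
    card(P join C) = 400*50/(8) = 2500
    cost = 400 + 400*6 + 2500 = 5300
step 3: join E via merge
    card(P join E) = 2500*500/(4) = 312500
    cost = 5300 + 2500*12 + 500*9 + 2500 + 500 = 42800
step 4: join A via merge
    card(P join A) = 312500*40/(2) = 6250000
    cost = 42800 + 312500*19 + 40*6 + 312500 + 40 = 6293080
step 5: join D via merge
    card(P join D) = 6250000*120/(4) = 187500000
    cost = 6293080 + 6250000*23 + 120*7 + 6250000 + 120 = 156294040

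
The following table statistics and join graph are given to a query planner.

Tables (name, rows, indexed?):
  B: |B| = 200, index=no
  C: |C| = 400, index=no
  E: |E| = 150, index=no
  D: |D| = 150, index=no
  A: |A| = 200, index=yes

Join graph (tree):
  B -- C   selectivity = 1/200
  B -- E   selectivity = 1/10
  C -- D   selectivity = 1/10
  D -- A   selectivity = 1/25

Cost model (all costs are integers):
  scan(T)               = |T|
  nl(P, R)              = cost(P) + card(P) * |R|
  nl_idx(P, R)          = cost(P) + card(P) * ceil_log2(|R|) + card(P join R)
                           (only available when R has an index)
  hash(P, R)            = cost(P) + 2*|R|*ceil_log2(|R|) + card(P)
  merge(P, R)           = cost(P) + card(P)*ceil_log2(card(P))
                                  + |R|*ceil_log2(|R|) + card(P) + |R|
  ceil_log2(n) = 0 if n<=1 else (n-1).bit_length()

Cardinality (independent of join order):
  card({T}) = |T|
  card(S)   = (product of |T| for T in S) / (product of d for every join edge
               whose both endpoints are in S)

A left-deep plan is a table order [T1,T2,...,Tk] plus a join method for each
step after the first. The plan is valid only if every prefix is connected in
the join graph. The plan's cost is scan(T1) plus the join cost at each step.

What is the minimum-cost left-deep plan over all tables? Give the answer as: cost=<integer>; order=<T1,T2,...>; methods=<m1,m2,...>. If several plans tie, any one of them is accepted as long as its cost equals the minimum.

cost=66400; order=C,B,D,A,E; methods=hash,hash,hash,hash

Selinger DP (subsets sized 1..n):
  {B}: scan cost=200, card=200
  {C}: scan cost=400, card=400
  {E}: scan cost=150, card=150
  {D}: scan cost=150, card=150
  {A}: scan cost=200, card=200
  {BC}: card=400; try (B,hash)→4000, (C,merge)→6000, (B,merge)→6200, (C,hash)→7600, (C,nl)→80200, (B,nl)→80400; best=4000 via (B,hash)
  {BE}: card=3000; try (E,hash)→2800, (B,merge)→3300, (E,merge)→3350, (B,hash)→3500, (B,nl)→30150, (E,nl)→30200; best=2800 via (E,hash)
  {CD}: card=6000; try (D,hash)→3200, (C,merge)→5500, (D,merge)→5750, (C,hash)→7500, (C,nl)→60150, (D,nl)→60400; best=3200 via (D,hash)
  {AD}: card=1200; try (A,nl_idx)→2550, (D,hash)→2800, (A,merge)→3300, (D,merge)→3350, (A,hash)→3500, (A,nl)→30150 …(+1); best=2550 via (A,nl_idx)
  {BCE}: card=6000; try (E,hash)→6800, (E,merge)→9350, (C,hash)→13000, (C,merge)→45800, (E,nl)→64000, (C,nl)→1202800; best=6800 via (E,hash)
  {BCD}: card=6000; try (D,hash)→6800, (D,merge)→9350, (B,hash)→12400, (D,nl)→64000, (B,merge)→89000, (B,nl)→1203200; best=6800 via (D,hash)
  {ACD}: card=48000; try (C,hash)→10950, (A,hash)→12400, (C,merge)→20950, (A,merge)→89000, (A,nl_idx)→99200, (C,nl)→482550 …(+1); best=10950 via (C,hash)
  {BCDE}: card=90000; try (E,hash)→15200, (D,hash)→15200, (E,merge)→92150, (D,merge)→92150, (E,nl)→906800, (D,nl)→906800; best=15200 via (E,hash)
  {ABCD}: card=48000; try (A,hash)→16000, (B,hash)→62150, (A,merge)→92600, (A,nl_idx)→102800, (B,merge)→828750, (A,nl)→1206800 …(+1); best=16000 via (A,hash)
  {ABCDE}: card=720000; try (E,hash)→66400, (A,hash)→108400, (E,merge)→833350, (A,nl_idx)→1455200, (A,merge)→1637000, (E,nl)→7216000 …(+1); best=66400 via (E,hash)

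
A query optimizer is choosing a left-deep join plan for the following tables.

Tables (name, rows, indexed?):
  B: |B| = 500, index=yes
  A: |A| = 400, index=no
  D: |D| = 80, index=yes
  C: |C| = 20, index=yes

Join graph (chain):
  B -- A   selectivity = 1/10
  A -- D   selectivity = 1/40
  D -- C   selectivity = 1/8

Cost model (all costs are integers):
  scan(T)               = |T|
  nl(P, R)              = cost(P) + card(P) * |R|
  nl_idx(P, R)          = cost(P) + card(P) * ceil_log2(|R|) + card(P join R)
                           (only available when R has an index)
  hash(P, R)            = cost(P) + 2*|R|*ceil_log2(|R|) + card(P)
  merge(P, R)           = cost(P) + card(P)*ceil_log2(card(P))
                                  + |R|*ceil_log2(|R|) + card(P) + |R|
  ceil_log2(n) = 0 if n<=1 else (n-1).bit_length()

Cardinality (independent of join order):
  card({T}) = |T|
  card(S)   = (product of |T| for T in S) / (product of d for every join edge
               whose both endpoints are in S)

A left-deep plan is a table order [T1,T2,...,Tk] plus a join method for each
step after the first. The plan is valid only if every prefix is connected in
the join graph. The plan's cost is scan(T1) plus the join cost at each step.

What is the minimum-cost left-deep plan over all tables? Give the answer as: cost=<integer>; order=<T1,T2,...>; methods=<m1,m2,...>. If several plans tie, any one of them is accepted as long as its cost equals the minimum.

Selinger DP (subsets sized 1..n):
  {B}: scan cost=500, card=500
  {A}: scan cost=400, card=400
  {D}: scan cost=80, card=80
  {C}: scan cost=20, card=20
  {AB}: card=20000; try (A,hash)→8200, (B,merge)→9400, (A,merge)→9500, (B,hash)→9800, (B,nl_idx)→24000, (B,nl)→200400 …(+1); best=8200 via (A,hash)
  {AD}: card=800; try (D,hash)→1920, (D,nl_idx)→4000, (A,merge)→4720, (D,merge)→5040, (A,hash)→7360, (A,nl)→32080 …(+1); best=1920 via (D,hash)
  {CD}: card=200; try (D,nl_idx)→360, (C,hash)→360, (C,nl_idx)→680, (D,merge)→780, (C,merge)→840, (D,hash)→1160 …(+2); best=360 via (D,nl_idx)
  {ABD}: card=40000; try (B,hash)→11720, (B,merge)→15720, (D,hash)→29320, (B,nl_idx)→49120, (D,nl_idx)→188200, (D,merge)→328840 …(+2); best=11720 via (B,hash)
  {ACD}: card=2000; try (C,hash)→2920, (A,merge)→6160, (A,hash)→7760, (C,nl_idx)→7920, (C,merge)→10840, (C,nl)→17920 …(+1); best=2920 via (C,hash)
  {ABCD}: card=100000; try (B,hash)→13920, (B,merge)→31920, (C,hash)→51920, (B,nl_idx)→120920, (C,nl_idx)→311720, (C,merge)→691840 …(+2); best=13920 via (B,hash)

cost=13920; order=A,D,C,B; methods=hash,hash,hash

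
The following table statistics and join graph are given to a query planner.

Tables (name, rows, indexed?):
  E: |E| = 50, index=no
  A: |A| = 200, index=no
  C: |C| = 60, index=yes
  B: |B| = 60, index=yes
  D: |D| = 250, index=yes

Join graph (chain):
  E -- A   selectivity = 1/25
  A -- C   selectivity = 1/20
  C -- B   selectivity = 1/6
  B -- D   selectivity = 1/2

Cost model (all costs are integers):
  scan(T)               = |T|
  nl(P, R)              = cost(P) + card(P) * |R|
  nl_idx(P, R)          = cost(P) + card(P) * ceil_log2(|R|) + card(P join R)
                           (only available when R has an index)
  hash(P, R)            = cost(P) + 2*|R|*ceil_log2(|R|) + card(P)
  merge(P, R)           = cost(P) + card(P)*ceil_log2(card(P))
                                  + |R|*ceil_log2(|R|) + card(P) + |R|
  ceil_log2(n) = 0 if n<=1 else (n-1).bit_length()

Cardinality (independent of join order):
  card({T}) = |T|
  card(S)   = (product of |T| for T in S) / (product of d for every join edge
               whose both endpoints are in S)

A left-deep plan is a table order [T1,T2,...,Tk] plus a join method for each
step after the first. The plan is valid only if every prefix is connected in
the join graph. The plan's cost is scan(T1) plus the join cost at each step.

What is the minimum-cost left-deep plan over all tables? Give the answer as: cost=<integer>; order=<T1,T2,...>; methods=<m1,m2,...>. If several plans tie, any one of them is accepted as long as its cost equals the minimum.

cost=20040; order=A,E,C,B,D; methods=hash,hash,hash,hash

Selinger DP (subsets sized 1..n):
  {E}: scan cost=50, card=50
  {A}: scan cost=200, card=200
  {C}: scan cost=60, card=60
  {B}: scan cost=60, card=60
  {D}: scan cost=250, card=250
  {AE}: card=400; try (E,hash)→1000, (A,merge)→2200, (E,merge)→2350, (A,hash)→3300, (A,nl)→10050, (E,nl)→10200; best=1000 via (E,hash)
  {AC}: card=600; try (C,hash)→1120, (C,nl_idx)→2000, (A,merge)→2280, (C,merge)→2420, (A,hash)→3320, (A,nl)→12060 …(+1); best=1120 via (C,hash)
  {BC}: card=600; try (C,hash)→840, (B,hash)→840, (C,merge)→900, (B,merge)→900, (C,nl_idx)→1020, (B,nl_idx)→1020 …(+2); best=840 via (C,hash)
  {BD}: card=7500; try (B,hash)→1220, (D,merge)→2730, (B,merge)→2920, (D,hash)→4120, (D,nl_idx)→8040, (B,nl_idx)→9250 …(+2); best=1220 via (B,hash)
  {ACE}: card=1200; try (C,hash)→2120, (E,hash)→2320, (C,nl_idx)→4600, (C,merge)→5420, (E,merge)→8070, (C,nl)→25000 …(+1); best=2120 via (C,hash)
  {ABC}: card=6000; try (B,hash)→2440, (A,hash)→4640, (B,merge)→8140, (A,merge)→9240, (B,nl_idx)→10720, (B,nl)→37120 …(+1); best=2440 via (B,hash)
  {BCD}: card=75000; try (D,hash)→5440, (C,hash)→9440, (D,merge)→9690, (D,nl_idx)→80640, (C,merge)→106640, (C,nl_idx)→121220 …(+2); best=5440 via (D,hash)
  {ABCE}: card=12000; try (B,hash)→4040, (E,hash)→9040, (B,merge)→16940, (B,nl_idx)→21320, (B,nl)→74120, (E,merge)→86790 …(+1); best=4040 via (B,hash)
  {ABCD}: card=750000; try (D,hash)→12440, (A,hash)→83640, (D,merge)→88690, (D,nl_idx)→800440, (A,merge)→1357240, (D,nl)→1502440 …(+1); best=12440 via (D,hash)
  {ABCDE}: card=1500000; try (D,hash)→20040, (D,merge)→186290, (E,hash)→763040, (D,nl_idx)→1600040, (D,nl)→3004040, (E,merge)→15762790 …(+1); best=20040 via (D,hash)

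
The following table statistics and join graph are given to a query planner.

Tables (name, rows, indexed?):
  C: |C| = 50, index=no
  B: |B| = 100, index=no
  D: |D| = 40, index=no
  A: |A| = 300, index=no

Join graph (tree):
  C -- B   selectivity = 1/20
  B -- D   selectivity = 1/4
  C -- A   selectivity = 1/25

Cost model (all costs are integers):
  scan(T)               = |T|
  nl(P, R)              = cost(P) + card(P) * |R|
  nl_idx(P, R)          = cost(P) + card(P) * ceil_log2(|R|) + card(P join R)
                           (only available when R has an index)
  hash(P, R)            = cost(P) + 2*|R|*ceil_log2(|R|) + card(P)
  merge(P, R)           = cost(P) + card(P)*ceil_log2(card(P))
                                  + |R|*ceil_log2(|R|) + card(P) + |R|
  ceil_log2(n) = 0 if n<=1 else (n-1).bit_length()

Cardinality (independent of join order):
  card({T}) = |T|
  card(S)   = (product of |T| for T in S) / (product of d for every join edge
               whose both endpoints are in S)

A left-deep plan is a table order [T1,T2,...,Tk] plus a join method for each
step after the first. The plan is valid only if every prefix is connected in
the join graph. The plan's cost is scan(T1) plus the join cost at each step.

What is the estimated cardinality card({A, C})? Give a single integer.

600

Tables in S: A(300), C(50)
Edges inside S: C-A(d=25)
numerator = 300 * 50 = 15000
denominator = 25 = 25
card(S) = 15000 / 25 = 600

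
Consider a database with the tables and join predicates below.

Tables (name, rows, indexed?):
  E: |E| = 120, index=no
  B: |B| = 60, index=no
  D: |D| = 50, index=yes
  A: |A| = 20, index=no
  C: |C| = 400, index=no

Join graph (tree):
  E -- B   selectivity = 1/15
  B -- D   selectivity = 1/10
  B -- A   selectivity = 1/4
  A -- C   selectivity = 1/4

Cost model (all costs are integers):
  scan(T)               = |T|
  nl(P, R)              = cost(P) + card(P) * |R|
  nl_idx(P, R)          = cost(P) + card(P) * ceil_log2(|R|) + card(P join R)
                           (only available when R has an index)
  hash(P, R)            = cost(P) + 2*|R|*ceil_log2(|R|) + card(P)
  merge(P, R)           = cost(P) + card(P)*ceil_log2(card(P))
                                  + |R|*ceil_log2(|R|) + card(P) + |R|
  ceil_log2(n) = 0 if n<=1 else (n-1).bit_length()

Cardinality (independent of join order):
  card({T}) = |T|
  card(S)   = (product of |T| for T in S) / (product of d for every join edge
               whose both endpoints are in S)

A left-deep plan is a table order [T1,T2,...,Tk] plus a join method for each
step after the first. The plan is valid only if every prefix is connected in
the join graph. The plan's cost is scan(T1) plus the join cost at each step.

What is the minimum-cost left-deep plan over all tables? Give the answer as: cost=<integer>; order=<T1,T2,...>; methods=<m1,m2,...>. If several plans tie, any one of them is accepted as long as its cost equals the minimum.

cost=23600; order=B,A,D,E,C; methods=hash,hash,hash,hash

Selinger DP (subsets sized 1..n):
  {E}: scan cost=120, card=120
  {B}: scan cost=60, card=60
  {D}: scan cost=50, card=50
  {A}: scan cost=20, card=20
  {C}: scan cost=400, card=400
  {BE}: card=480; try (B,hash)→960, (E,merge)→1440, (B,merge)→1500, (E,hash)→1800, (E,nl)→7260, (B,nl)→7320; best=960 via (B,hash)
  {BD}: card=300; try (D,hash)→720, (D,nl_idx)→720, (B,hash)→820, (B,merge)→820, (D,merge)→830, (B,nl)→3050 …(+1); best=720 via (D,hash)
  {AB}: card=300; try (A,hash)→320, (B,merge)→560, (A,merge)→600, (B,hash)→760, (B,nl)→1220, (A,nl)→1260; best=320 via (A,hash)
  {AC}: card=2000; try (A,hash)→1000, (C,merge)→4140, (A,merge)→4520, (C,hash)→7240, (C,nl)→8020, (A,nl)→8400; best=1000 via (A,hash)
  {BDE}: card=2400; try (D,hash)→2040, (E,hash)→2700, (E,merge)→4680, (D,merge)→6110, (D,nl_idx)→6240, (D,nl)→24960 …(+1); best=2040 via (D,hash)
  {ABE}: card=2400; try (A,hash)→1640, (E,hash)→2300, (E,merge)→4280, (A,merge)→5880, (A,nl)→10560, (E,nl)→36320; best=1640 via (A,hash)
  {ABD}: card=1500; try (D,hash)→1220, (A,hash)→1220, (D,nl_idx)→3620, (D,merge)→3670, (A,merge)→3840, (A,nl)→6720 …(+1); best=1220 via (D,hash)
  {ABC}: card=30000; try (B,hash)→3720, (C,merge)→7320, (C,hash)→7820, (B,merge)→25420, (C,nl)→120320, (B,nl)→121000; best=3720 via (B,hash)
  {ABDE}: card=12000; try (E,hash)→4400, (D,hash)→4640, (A,hash)→4640, (E,merge)→20180, (D,nl_idx)→28040, (D,merge)→33190 …(+4); best=4400 via (E,hash)
  {ABCE}: card=240000; try (C,hash)→11240, (E,hash)→35400, (C,merge)→36840, (E,merge)→484680, (C,nl)→961640, (E,nl)→3603720; best=11240 via (C,hash)
  {ABCD}: card=150000; try (C,hash)→9920, (C,merge)→23220, (D,hash)→34320, (D,nl_idx)→333720, (D,merge)→484070, (C,nl)→601220 …(+1); best=9920 via (C,hash)
  {ABCDE}: card=1200000; try (C,hash)→23600, (E,hash)→161600, (C,merge)→188400, (D,hash)→251840, (D,nl_idx)→2651240, (E,merge)→2860880 …(+4); best=23600 via (C,hash)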